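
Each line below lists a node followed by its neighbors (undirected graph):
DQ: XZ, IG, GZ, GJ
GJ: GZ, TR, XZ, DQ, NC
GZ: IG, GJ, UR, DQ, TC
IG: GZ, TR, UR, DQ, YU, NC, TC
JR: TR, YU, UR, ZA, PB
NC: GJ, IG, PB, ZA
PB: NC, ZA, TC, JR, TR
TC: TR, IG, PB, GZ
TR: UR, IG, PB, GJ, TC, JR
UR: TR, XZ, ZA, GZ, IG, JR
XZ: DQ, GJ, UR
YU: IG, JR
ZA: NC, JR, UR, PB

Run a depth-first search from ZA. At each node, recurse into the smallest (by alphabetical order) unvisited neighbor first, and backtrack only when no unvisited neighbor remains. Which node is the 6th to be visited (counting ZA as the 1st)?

DQ

Visit ZA
ZA → JR
JR → PB
PB → NC
NC → GJ
GJ → DQ
DQ → GZ
GZ → IG
IG → TC
TC → TR
TR → UR
UR → XZ
IG → YU

Visit order: ZA, JR, PB, NC, GJ, DQ, GZ, IG, TC, TR, UR, XZ, YU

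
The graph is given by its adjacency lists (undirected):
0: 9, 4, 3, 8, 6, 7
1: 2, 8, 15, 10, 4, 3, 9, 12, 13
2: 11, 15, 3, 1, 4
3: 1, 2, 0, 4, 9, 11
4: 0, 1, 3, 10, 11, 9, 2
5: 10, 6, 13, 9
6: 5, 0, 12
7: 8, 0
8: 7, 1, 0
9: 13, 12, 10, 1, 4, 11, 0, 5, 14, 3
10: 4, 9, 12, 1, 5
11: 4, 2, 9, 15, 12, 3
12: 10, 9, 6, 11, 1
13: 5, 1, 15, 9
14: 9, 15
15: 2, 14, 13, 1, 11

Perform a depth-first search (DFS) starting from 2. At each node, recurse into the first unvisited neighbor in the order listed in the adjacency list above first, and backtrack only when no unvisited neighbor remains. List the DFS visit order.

Visit 2
2 → 11
11 → 4
4 → 0
0 → 9
9 → 13
13 → 5
5 → 10
10 → 12
12 → 6
12 → 1
1 → 8
8 → 7
1 → 15
15 → 14
1 → 3

2, 11, 4, 0, 9, 13, 5, 10, 12, 6, 1, 8, 7, 15, 14, 3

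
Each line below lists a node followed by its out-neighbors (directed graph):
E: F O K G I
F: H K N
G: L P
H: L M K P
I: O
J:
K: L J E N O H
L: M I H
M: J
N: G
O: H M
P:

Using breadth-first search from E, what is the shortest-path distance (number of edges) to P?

2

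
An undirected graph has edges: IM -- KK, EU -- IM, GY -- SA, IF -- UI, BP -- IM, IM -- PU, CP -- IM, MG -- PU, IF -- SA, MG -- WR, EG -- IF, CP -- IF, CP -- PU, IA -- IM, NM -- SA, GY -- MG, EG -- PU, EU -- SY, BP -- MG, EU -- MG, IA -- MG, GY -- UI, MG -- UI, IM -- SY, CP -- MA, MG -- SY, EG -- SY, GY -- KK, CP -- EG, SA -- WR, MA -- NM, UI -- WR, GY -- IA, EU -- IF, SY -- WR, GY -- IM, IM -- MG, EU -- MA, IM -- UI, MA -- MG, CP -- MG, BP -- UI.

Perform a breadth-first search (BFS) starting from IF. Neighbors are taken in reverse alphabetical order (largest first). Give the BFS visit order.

IF UI SA EU EG CP WR MG IM GY BP NM SY MA PU IA KK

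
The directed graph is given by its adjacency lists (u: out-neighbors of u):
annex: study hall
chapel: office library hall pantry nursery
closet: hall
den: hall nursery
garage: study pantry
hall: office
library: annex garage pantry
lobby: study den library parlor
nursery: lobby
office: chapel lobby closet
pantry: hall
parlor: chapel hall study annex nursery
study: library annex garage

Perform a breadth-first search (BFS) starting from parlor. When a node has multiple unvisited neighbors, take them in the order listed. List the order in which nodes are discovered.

parlor chapel hall study annex nursery office library pantry garage lobby closet den

Visit parlor; enqueue chapel, hall, study, annex, nursery → queue [chapel, hall, study, annex, nursery]
Visit chapel; enqueue office, library, pantry → queue [hall, study, annex, nursery, office, library, pantry]
Visit hall → queue [study, annex, nursery, office, library, pantry]
Visit study; enqueue garage → queue [annex, nursery, office, library, pantry, garage]
Visit annex → queue [nursery, office, library, pantry, garage]
Visit nursery; enqueue lobby → queue [office, library, pantry, garage, lobby]
Visit office; enqueue closet → queue [library, pantry, garage, lobby, closet]
Visit library → queue [pantry, garage, lobby, closet]
Visit pantry → queue [garage, lobby, closet]
Visit garage → queue [lobby, closet]
Visit lobby; enqueue den → queue [closet, den]
Visit closet → queue [den]
Visit den → queue []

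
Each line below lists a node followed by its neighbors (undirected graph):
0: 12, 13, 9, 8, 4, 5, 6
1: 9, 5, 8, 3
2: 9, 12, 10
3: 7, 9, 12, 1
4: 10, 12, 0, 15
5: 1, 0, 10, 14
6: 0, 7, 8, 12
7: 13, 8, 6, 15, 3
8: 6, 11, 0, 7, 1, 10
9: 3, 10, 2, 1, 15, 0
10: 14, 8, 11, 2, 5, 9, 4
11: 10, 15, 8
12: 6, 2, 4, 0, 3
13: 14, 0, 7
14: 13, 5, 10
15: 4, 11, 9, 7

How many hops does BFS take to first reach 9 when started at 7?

2

Level 0: 7
Level 1: 3, 6, 8, 13, 15
Level 2: 0, 1, 4, 9, 10, 11, 12, 14
Level 3: 2, 5
9 first appears at level 2.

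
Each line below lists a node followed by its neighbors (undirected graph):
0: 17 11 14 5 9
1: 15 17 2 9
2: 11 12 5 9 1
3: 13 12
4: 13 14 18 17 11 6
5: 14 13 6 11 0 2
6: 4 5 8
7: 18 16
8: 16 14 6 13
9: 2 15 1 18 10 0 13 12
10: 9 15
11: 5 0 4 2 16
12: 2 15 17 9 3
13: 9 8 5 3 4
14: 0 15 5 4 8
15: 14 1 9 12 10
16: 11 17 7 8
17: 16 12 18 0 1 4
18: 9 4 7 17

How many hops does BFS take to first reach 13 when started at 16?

2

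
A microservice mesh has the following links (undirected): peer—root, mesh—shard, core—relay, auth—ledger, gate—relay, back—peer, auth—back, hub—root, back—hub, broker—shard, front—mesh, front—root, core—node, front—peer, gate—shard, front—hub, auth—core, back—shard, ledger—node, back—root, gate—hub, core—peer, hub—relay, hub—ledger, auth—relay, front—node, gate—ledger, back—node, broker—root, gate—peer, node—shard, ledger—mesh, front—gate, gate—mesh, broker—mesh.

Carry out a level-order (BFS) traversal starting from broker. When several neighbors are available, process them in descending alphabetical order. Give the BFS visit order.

broker, shard, root, mesh, node, gate, back, peer, hub, front, ledger, core, relay, auth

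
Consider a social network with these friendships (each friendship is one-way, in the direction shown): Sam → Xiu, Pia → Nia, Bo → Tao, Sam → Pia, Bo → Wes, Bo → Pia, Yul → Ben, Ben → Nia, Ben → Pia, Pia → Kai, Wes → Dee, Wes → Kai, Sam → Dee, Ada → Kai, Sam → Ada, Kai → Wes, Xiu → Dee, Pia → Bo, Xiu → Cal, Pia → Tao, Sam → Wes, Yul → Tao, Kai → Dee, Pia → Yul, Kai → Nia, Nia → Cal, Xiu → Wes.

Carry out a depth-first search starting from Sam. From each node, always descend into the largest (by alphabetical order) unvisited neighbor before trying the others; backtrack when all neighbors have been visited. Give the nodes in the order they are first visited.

Visit Sam
Sam → Xiu
Xiu → Wes
Wes → Kai
Kai → Nia
Nia → Cal
Kai → Dee
Sam → Pia
Pia → Yul
Yul → Tao
Yul → Ben
Pia → Bo
Sam → Ada

Sam → Xiu → Wes → Kai → Nia → Cal → Dee → Pia → Yul → Tao → Ben → Bo → Ada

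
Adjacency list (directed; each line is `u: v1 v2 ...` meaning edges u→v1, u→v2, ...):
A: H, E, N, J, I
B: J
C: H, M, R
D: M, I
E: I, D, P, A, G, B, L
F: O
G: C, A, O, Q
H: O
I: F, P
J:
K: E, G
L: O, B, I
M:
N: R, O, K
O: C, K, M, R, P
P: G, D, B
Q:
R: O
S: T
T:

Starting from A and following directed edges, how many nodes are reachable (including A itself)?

18

BFS from A visits: A, N, J, I, H, E, R, O, K, P, F, L, G, D, B, M, C, Q
Reachable nodes: 18 of 20 total.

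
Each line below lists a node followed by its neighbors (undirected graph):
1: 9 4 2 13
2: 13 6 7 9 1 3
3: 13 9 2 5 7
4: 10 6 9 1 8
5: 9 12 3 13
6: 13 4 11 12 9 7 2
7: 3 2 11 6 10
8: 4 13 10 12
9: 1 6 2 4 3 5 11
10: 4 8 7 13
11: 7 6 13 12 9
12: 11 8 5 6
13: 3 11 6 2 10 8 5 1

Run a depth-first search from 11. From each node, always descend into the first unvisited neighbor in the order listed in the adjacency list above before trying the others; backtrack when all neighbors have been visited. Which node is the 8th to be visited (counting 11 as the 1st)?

8

Visit 11
11 → 7
7 → 3
3 → 13
13 → 6
6 → 4
4 → 10
10 → 8
8 → 12
12 → 5
5 → 9
9 → 1
1 → 2

Visit order: 11, 7, 3, 13, 6, 4, 10, 8, 12, 5, 9, 1, 2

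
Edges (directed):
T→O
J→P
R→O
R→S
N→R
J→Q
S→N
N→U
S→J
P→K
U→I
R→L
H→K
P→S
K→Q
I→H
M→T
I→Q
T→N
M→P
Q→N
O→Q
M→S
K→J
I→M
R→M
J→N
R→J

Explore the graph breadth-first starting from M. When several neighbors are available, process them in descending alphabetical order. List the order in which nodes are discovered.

M -> T -> S -> P -> O -> N -> J -> K -> Q -> U -> R -> I -> L -> H

Visit M; enqueue T, S, P → queue [T, S, P]
Visit T; enqueue O, N → queue [S, P, O, N]
Visit S; enqueue J → queue [P, O, N, J]
Visit P; enqueue K → queue [O, N, J, K]
Visit O; enqueue Q → queue [N, J, K, Q]
Visit N; enqueue U, R → queue [J, K, Q, U, R]
Visit J → queue [K, Q, U, R]
Visit K → queue [Q, U, R]
Visit Q → queue [U, R]
Visit U; enqueue I → queue [R, I]
Visit R; enqueue L → queue [I, L]
Visit I; enqueue H → queue [L, H]
Visit L → queue [H]
Visit H → queue []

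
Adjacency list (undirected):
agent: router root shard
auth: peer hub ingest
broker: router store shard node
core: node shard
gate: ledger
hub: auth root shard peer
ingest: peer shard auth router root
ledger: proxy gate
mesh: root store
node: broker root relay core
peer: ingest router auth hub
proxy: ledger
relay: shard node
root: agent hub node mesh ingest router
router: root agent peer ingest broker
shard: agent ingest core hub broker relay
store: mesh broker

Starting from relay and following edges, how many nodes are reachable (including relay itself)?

14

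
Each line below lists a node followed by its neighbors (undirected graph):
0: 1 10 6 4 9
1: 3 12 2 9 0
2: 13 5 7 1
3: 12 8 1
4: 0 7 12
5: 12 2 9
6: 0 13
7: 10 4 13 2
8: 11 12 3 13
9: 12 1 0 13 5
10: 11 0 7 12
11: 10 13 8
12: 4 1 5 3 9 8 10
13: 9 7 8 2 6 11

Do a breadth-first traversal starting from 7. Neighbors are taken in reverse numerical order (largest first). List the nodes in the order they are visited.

Visit 7; enqueue 13, 10, 4, 2 → queue [13, 10, 4, 2]
Visit 13; enqueue 11, 9, 8, 6 → queue [10, 4, 2, 11, 9, 8, 6]
Visit 10; enqueue 12, 0 → queue [4, 2, 11, 9, 8, 6, 12, 0]
Visit 4 → queue [2, 11, 9, 8, 6, 12, 0]
Visit 2; enqueue 5, 1 → queue [11, 9, 8, 6, 12, 0, 5, 1]
Visit 11 → queue [9, 8, 6, 12, 0, 5, 1]
Visit 9 → queue [8, 6, 12, 0, 5, 1]
Visit 8; enqueue 3 → queue [6, 12, 0, 5, 1, 3]
Visit 6 → queue [12, 0, 5, 1, 3]
Visit 12 → queue [0, 5, 1, 3]
Visit 0 → queue [5, 1, 3]
Visit 5 → queue [1, 3]
Visit 1 → queue [3]
Visit 3 → queue []

7 -> 13 -> 10 -> 4 -> 2 -> 11 -> 9 -> 8 -> 6 -> 12 -> 0 -> 5 -> 1 -> 3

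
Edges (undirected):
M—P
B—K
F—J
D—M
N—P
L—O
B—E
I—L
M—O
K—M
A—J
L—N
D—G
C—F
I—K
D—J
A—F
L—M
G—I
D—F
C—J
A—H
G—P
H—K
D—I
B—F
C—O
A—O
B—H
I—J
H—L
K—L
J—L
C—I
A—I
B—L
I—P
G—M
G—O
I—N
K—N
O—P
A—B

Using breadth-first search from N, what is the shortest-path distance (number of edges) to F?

Level 0: N
Level 1: I, K, L, P
Level 2: A, B, C, D, G, H, J, M, O
Level 3: E, F
F first appears at level 3.

3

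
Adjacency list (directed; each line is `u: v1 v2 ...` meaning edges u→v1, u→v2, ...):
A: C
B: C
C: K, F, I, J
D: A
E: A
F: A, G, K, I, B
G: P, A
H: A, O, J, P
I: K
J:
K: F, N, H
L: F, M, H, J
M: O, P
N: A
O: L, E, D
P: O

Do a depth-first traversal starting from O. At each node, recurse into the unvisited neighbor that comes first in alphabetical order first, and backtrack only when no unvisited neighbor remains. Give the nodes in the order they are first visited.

Visit O
O → D
D → A
A → C
C → F
F → B
F → G
G → P
F → I
I → K
K → H
H → J
K → N
O → E
O → L
L → M

O, D, A, C, F, B, G, P, I, K, H, J, N, E, L, M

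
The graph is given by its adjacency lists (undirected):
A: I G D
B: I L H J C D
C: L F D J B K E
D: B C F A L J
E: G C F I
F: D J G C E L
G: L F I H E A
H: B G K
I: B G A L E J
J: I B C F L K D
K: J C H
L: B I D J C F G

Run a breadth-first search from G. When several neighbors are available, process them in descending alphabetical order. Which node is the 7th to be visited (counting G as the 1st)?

A

Visit G; enqueue L, I, H, F, E, A → queue [L, I, H, F, E, A]
Visit L; enqueue J, D, C, B → queue [I, H, F, E, A, J, D, C, B]
Visit I → queue [H, F, E, A, J, D, C, B]
Visit H; enqueue K → queue [F, E, A, J, D, C, B, K]
Visit F → queue [E, A, J, D, C, B, K]
Visit E → queue [A, J, D, C, B, K]
Visit A → queue [J, D, C, B, K]
Visit J → queue [D, C, B, K]
Visit D → queue [C, B, K]
Visit C → queue [B, K]
Visit B → queue [K]
Visit K → queue []

Visit order: G, L, I, H, F, E, A, J, D, C, B, K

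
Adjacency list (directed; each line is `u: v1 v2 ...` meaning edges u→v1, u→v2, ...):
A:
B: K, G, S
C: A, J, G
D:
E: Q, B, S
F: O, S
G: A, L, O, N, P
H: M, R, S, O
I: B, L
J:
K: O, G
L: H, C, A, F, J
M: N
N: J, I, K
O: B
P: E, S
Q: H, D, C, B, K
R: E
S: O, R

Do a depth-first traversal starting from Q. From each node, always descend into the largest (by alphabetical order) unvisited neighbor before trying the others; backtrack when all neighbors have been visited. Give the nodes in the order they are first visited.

Q K O B S R E G P N J I L H M F C A D

Visit Q
Q → K
K → O
O → B
B → S
S → R
R → E
B → G
G → P
G → N
N → J
N → I
I → L
L → H
H → M
L → F
L → C
C → A
Q → D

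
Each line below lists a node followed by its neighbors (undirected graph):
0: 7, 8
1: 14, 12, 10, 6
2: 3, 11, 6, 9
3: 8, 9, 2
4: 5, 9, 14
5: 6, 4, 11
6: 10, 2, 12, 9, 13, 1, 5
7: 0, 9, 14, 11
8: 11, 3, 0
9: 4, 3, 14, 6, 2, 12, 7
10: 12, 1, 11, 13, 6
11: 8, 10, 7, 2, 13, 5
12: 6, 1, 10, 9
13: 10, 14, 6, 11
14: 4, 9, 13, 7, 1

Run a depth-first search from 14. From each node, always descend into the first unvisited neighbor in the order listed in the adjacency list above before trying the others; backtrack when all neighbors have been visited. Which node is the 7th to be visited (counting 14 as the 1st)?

Visit 14
14 → 4
4 → 5
5 → 6
6 → 10
10 → 12
12 → 1
12 → 9
9 → 3
3 → 8
8 → 11
11 → 7
7 → 0
11 → 2
11 → 13

Visit order: 14, 4, 5, 6, 10, 12, 1, 9, 3, 8, 11, 7, 0, 2, 13

1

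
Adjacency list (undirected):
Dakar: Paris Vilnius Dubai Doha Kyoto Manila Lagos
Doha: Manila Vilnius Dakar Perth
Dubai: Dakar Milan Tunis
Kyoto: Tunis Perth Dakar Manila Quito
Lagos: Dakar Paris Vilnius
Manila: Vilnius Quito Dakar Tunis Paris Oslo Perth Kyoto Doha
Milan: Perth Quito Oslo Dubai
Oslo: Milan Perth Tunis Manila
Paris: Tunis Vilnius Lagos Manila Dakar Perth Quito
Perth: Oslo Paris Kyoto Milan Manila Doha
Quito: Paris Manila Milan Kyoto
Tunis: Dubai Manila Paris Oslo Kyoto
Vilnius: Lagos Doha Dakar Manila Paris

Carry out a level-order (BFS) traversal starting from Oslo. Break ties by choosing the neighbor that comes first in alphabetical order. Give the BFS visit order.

Oslo → Manila → Milan → Perth → Tunis → Dakar → Doha → Kyoto → Paris → Quito → Vilnius → Dubai → Lagos

Visit Oslo; enqueue Manila, Milan, Perth, Tunis → queue [Manila, Milan, Perth, Tunis]
Visit Manila; enqueue Dakar, Doha, Kyoto, Paris, Quito, Vilnius → queue [Milan, Perth, Tunis, Dakar, Doha, Kyoto, Paris, Quito, Vilnius]
Visit Milan; enqueue Dubai → queue [Perth, Tunis, Dakar, Doha, Kyoto, Paris, Quito, Vilnius, Dubai]
Visit Perth → queue [Tunis, Dakar, Doha, Kyoto, Paris, Quito, Vilnius, Dubai]
Visit Tunis → queue [Dakar, Doha, Kyoto, Paris, Quito, Vilnius, Dubai]
Visit Dakar; enqueue Lagos → queue [Doha, Kyoto, Paris, Quito, Vilnius, Dubai, Lagos]
Visit Doha → queue [Kyoto, Paris, Quito, Vilnius, Dubai, Lagos]
Visit Kyoto → queue [Paris, Quito, Vilnius, Dubai, Lagos]
Visit Paris → queue [Quito, Vilnius, Dubai, Lagos]
Visit Quito → queue [Vilnius, Dubai, Lagos]
Visit Vilnius → queue [Dubai, Lagos]
Visit Dubai → queue [Lagos]
Visit Lagos → queue []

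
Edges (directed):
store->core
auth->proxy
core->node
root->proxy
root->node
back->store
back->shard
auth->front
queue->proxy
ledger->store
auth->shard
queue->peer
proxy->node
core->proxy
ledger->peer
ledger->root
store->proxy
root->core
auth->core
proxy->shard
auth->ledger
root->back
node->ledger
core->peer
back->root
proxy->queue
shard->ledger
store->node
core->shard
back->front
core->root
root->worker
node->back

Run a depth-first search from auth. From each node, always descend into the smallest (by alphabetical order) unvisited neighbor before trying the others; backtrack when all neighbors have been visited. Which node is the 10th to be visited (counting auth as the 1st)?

shard

Visit auth
auth → core
core → node
node → back
back → front
back → root
root → proxy
proxy → queue
queue → peer
proxy → shard
shard → ledger
ledger → store
root → worker

Visit order: auth, core, node, back, front, root, proxy, queue, peer, shard, ledger, store, worker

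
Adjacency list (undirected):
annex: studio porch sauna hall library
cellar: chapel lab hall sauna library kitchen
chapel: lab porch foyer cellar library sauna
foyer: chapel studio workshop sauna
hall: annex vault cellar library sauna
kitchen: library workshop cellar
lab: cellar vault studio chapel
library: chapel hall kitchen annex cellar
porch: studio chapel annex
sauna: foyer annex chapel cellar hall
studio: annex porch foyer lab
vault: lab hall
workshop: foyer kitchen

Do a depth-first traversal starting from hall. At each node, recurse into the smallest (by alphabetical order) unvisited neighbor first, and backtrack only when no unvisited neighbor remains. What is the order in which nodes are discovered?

Visit hall
hall → annex
annex → library
library → cellar
cellar → chapel
chapel → foyer
foyer → sauna
foyer → studio
studio → lab
lab → vault
studio → porch
foyer → workshop
workshop → kitchen

hall annex library cellar chapel foyer sauna studio lab vault porch workshop kitchen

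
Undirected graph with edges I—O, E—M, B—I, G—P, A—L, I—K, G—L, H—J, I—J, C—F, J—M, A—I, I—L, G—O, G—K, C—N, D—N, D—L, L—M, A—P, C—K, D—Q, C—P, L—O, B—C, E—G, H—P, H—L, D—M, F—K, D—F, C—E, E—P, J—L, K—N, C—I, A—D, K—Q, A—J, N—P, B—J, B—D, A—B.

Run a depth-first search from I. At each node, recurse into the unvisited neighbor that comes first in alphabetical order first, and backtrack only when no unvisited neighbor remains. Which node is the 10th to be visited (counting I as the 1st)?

Visit I
I → A
A → B
B → C
C → E
E → G
G → K
K → F
F → D
D → L
L → H
H → J
J → M
H → P
P → N
L → O
D → Q

Visit order: I, A, B, C, E, G, K, F, D, L, H, J, M, P, N, O, Q

L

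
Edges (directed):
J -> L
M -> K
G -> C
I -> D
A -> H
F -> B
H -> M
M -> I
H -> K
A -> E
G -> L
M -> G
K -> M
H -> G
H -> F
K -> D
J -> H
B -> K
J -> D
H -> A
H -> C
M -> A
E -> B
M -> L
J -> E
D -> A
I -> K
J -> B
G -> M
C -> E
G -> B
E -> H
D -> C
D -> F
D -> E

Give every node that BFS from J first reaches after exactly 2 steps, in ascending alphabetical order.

Level 0: J
Level 1: B, D, E, H, L
Level 2: A, C, F, G, K, M
Level 3: I

A, C, F, G, K, M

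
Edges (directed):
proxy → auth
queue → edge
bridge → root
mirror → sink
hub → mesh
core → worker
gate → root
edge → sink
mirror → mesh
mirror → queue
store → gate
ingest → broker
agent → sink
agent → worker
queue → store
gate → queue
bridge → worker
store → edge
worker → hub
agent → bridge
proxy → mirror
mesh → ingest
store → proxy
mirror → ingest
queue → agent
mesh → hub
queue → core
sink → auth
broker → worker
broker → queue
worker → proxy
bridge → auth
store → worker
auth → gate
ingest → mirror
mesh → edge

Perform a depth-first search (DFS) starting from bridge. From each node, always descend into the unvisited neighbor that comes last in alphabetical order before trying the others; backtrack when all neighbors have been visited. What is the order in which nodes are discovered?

Visit bridge
bridge → worker
worker → proxy
proxy → mirror
mirror → sink
sink → auth
auth → gate
gate → root
gate → queue
queue → store
store → edge
queue → core
queue → agent
mirror → mesh
mesh → ingest
ingest → broker
mesh → hub

bridge -> worker -> proxy -> mirror -> sink -> auth -> gate -> root -> queue -> store -> edge -> core -> agent -> mesh -> ingest -> broker -> hub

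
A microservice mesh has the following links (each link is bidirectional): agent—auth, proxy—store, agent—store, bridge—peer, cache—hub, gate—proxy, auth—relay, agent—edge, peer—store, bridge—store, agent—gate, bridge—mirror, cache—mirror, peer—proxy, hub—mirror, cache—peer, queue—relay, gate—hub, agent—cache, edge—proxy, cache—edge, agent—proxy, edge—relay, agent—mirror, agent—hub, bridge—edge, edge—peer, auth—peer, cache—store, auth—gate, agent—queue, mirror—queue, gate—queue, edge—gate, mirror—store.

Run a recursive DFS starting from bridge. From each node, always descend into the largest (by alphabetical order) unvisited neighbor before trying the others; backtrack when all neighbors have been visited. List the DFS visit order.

bridge → store → proxy → peer → edge → relay → queue → mirror → hub → gate → auth → agent → cache

Visit bridge
bridge → store
store → proxy
proxy → peer
peer → edge
edge → relay
relay → queue
queue → mirror
mirror → hub
hub → gate
gate → auth
auth → agent
agent → cache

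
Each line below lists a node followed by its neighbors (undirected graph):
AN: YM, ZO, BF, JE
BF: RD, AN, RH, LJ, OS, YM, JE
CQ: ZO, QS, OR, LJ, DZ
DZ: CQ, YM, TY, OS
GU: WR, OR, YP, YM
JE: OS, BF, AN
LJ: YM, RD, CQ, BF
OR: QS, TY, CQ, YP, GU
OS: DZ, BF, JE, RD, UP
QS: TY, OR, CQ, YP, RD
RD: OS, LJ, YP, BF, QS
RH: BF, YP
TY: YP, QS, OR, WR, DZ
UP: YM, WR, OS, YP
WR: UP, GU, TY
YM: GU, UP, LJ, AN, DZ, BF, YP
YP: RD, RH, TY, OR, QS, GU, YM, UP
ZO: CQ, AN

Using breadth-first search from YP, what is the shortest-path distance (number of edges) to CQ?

2

Level 0: YP
Level 1: GU, OR, QS, RD, RH, TY, UP, YM
Level 2: AN, BF, CQ, DZ, LJ, OS, WR
Level 3: JE, ZO
CQ first appears at level 2.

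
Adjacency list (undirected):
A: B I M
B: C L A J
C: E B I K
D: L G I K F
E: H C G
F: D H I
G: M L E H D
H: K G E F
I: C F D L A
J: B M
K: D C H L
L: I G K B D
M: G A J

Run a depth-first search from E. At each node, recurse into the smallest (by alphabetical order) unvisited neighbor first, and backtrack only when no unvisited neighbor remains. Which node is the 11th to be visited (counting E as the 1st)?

K

Visit E
E → C
C → B
B → A
A → I
I → D
D → F
F → H
H → G
G → L
L → K
G → M
M → J

Visit order: E, C, B, A, I, D, F, H, G, L, K, M, J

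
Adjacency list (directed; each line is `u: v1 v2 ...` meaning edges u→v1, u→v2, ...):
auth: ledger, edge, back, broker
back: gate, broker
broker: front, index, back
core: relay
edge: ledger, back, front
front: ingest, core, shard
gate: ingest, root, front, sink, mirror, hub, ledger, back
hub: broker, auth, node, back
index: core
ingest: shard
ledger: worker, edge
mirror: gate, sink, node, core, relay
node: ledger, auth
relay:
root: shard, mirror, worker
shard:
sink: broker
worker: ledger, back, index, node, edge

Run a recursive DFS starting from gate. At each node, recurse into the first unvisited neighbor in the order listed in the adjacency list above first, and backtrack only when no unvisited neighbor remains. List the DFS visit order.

Visit gate
gate → ingest
ingest → shard
gate → root
root → mirror
mirror → sink
sink → broker
broker → front
front → core
core → relay
broker → index
broker → back
mirror → node
node → ledger
ledger → worker
worker → edge
node → auth
gate → hub

gate → ingest → shard → root → mirror → sink → broker → front → core → relay → index → back → node → ledger → worker → edge → auth → hub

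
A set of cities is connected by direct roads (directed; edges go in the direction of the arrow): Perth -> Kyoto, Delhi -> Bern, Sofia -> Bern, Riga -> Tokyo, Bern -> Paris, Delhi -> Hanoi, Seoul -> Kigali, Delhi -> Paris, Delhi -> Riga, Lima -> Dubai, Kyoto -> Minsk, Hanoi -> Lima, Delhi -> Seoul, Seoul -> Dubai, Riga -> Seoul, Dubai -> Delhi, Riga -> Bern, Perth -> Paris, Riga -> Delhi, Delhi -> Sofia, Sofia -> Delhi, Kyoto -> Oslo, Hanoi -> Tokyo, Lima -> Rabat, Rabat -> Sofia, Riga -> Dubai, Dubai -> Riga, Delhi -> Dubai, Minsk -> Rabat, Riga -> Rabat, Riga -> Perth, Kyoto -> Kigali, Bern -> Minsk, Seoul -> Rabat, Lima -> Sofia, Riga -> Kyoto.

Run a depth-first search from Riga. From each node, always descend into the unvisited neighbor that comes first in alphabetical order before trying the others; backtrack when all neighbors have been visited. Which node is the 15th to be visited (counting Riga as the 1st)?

Oslo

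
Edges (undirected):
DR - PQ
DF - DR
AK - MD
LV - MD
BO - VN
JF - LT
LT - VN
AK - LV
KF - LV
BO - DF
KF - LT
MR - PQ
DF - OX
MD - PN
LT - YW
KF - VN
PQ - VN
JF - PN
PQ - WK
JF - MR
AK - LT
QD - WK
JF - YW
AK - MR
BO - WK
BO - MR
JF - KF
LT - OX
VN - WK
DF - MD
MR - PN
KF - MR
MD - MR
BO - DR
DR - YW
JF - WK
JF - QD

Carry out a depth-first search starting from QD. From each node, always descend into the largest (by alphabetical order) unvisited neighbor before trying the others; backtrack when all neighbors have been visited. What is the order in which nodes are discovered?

Visit QD
QD → WK
WK → VN
VN → PQ
PQ → MR
MR → PN
PN → MD
MD → LV
LV → KF
KF → LT
LT → YW
YW → JF
YW → DR
DR → DF
DF → OX
DF → BO
LT → AK

QD -> WK -> VN -> PQ -> MR -> PN -> MD -> LV -> KF -> LT -> YW -> JF -> DR -> DF -> OX -> BO -> AK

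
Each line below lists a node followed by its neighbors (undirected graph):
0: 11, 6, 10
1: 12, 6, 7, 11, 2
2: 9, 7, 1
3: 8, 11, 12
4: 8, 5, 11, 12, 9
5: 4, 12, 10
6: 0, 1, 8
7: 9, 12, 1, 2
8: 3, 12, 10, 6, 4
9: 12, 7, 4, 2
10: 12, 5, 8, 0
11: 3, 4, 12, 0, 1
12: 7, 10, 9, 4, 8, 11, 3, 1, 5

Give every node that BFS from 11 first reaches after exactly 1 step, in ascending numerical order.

0, 1, 3, 4, 12

Level 0: 11
Level 1: 0, 1, 3, 4, 12
Level 2: 2, 5, 6, 7, 8, 9, 10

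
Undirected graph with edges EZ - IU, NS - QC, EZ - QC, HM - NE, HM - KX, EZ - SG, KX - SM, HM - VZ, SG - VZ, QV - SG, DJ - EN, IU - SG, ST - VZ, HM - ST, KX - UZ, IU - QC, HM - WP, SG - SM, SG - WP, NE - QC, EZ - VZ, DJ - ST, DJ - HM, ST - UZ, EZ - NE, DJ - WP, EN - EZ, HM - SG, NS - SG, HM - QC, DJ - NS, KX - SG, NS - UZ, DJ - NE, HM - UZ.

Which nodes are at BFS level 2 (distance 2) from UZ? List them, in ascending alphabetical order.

Level 0: UZ
Level 1: HM, KX, NS, ST
Level 2: DJ, NE, QC, SG, SM, VZ, WP
Level 3: EN, EZ, IU, QV

DJ, NE, QC, SG, SM, VZ, WP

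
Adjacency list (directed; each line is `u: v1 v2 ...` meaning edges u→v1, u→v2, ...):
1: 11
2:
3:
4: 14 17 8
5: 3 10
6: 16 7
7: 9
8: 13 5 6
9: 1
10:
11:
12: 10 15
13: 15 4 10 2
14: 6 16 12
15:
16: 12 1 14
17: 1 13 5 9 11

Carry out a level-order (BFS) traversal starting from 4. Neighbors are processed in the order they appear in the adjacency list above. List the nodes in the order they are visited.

Visit 4; enqueue 14, 17, 8 → queue [14, 17, 8]
Visit 14; enqueue 6, 16, 12 → queue [17, 8, 6, 16, 12]
Visit 17; enqueue 1, 13, 5, 9, 11 → queue [8, 6, 16, 12, 1, 13, 5, 9, 11]
Visit 8 → queue [6, 16, 12, 1, 13, 5, 9, 11]
Visit 6; enqueue 7 → queue [16, 12, 1, 13, 5, 9, 11, 7]
Visit 16 → queue [12, 1, 13, 5, 9, 11, 7]
Visit 12; enqueue 10, 15 → queue [1, 13, 5, 9, 11, 7, 10, 15]
Visit 1 → queue [13, 5, 9, 11, 7, 10, 15]
Visit 13; enqueue 2 → queue [5, 9, 11, 7, 10, 15, 2]
Visit 5; enqueue 3 → queue [9, 11, 7, 10, 15, 2, 3]
Visit 9 → queue [11, 7, 10, 15, 2, 3]
Visit 11 → queue [7, 10, 15, 2, 3]
Visit 7 → queue [10, 15, 2, 3]
Visit 10 → queue [15, 2, 3]
Visit 15 → queue [2, 3]
Visit 2 → queue [3]
Visit 3 → queue []

4, 14, 17, 8, 6, 16, 12, 1, 13, 5, 9, 11, 7, 10, 15, 2, 3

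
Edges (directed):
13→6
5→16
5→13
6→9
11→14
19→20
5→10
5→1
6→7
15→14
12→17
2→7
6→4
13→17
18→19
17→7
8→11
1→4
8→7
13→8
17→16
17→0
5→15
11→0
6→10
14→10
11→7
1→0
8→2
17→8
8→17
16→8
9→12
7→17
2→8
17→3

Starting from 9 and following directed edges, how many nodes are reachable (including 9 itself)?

BFS from 9 visits: 9, 12, 17, 0, 3, 7, 8, 16, 2, 11, 14, 10
Reachable nodes: 12 of 21 total.

12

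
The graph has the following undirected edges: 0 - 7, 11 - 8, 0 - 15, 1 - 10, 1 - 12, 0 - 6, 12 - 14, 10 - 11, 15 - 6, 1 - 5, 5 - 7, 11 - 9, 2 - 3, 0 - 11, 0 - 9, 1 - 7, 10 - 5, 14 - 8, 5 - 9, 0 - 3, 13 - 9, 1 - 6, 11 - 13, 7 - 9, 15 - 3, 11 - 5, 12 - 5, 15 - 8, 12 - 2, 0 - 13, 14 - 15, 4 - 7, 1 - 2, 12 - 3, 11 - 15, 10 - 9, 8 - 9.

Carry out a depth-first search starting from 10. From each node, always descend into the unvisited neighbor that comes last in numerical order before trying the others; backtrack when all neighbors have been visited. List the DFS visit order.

10 -> 11 -> 15 -> 14 -> 12 -> 5 -> 9 -> 13 -> 0 -> 7 -> 4 -> 1 -> 6 -> 2 -> 3 -> 8

Visit 10
10 → 11
11 → 15
15 → 14
14 → 12
12 → 5
5 → 9
9 → 13
13 → 0
0 → 7
7 → 4
7 → 1
1 → 6
1 → 2
2 → 3
9 → 8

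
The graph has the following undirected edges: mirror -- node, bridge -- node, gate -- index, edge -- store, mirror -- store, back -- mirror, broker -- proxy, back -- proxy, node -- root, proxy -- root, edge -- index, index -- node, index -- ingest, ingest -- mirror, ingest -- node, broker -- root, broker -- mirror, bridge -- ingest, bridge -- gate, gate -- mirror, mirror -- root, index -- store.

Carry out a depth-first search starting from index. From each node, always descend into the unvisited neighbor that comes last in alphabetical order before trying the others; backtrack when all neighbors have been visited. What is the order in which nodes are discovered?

index → store → mirror → root → proxy → broker → back → node → ingest → bridge → gate → edge

Visit index
index → store
store → mirror
mirror → root
root → proxy
proxy → broker
proxy → back
root → node
node → ingest
ingest → bridge
bridge → gate
store → edge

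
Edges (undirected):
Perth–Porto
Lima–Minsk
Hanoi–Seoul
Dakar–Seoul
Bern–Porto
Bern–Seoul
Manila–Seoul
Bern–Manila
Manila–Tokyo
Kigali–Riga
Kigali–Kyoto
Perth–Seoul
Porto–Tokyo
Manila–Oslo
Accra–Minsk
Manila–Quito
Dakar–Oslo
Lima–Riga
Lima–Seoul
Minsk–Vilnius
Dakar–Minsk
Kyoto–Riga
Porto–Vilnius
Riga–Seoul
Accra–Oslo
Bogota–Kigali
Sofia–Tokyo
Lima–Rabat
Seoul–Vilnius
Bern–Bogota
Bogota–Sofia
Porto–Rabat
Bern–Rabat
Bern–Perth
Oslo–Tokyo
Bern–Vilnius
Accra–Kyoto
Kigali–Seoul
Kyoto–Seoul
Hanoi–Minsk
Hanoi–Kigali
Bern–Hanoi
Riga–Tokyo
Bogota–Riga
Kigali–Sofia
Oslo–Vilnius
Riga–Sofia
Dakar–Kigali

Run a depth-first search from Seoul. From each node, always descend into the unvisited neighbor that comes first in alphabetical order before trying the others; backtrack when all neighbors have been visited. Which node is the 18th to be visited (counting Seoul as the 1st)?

Visit Seoul
Seoul → Bern
Bern → Bogota
Bogota → Kigali
Kigali → Dakar
Dakar → Minsk
Minsk → Accra
Accra → Kyoto
Kyoto → Riga
Riga → Lima
Lima → Rabat
Rabat → Porto
Porto → Perth
Porto → Tokyo
Tokyo → Manila
Manila → Oslo
Oslo → Vilnius
Manila → Quito
Tokyo → Sofia
Minsk → Hanoi

Visit order: Seoul, Bern, Bogota, Kigali, Dakar, Minsk, Accra, Kyoto, Riga, Lima, Rabat, Porto, Perth, Tokyo, Manila, Oslo, Vilnius, Quito, Sofia, Hanoi

Quito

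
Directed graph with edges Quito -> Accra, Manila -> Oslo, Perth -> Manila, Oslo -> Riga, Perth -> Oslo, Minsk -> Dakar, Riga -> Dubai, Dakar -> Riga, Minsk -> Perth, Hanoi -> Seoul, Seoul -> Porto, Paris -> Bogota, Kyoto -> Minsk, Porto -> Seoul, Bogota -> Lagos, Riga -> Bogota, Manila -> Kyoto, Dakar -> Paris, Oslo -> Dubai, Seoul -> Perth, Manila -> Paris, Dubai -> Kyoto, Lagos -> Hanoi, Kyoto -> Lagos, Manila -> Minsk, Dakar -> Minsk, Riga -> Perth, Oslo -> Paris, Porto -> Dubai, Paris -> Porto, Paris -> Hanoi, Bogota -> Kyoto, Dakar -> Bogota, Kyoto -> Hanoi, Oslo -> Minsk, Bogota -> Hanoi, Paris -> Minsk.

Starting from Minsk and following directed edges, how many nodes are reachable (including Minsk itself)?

14

BFS from Minsk visits: Minsk, Perth, Dakar, Oslo, Manila, Riga, Paris, Bogota, Dubai, Kyoto, Porto, Hanoi, Lagos, Seoul
Reachable nodes: 14 of 16 total.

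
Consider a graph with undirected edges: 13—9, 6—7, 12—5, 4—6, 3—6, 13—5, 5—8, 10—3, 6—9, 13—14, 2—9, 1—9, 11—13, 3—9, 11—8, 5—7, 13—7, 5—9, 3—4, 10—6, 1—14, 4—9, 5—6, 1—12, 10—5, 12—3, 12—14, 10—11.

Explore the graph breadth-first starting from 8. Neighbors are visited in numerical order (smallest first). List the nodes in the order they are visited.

8 5 11 6 7 9 10 12 13 3 4 1 2 14

Visit 8; enqueue 5, 11 → queue [5, 11]
Visit 5; enqueue 6, 7, 9, 10, 12, 13 → queue [11, 6, 7, 9, 10, 12, 13]
Visit 11 → queue [6, 7, 9, 10, 12, 13]
Visit 6; enqueue 3, 4 → queue [7, 9, 10, 12, 13, 3, 4]
Visit 7 → queue [9, 10, 12, 13, 3, 4]
Visit 9; enqueue 1, 2 → queue [10, 12, 13, 3, 4, 1, 2]
Visit 10 → queue [12, 13, 3, 4, 1, 2]
Visit 12; enqueue 14 → queue [13, 3, 4, 1, 2, 14]
Visit 13 → queue [3, 4, 1, 2, 14]
Visit 3 → queue [4, 1, 2, 14]
Visit 4 → queue [1, 2, 14]
Visit 1 → queue [2, 14]
Visit 2 → queue [14]
Visit 14 → queue []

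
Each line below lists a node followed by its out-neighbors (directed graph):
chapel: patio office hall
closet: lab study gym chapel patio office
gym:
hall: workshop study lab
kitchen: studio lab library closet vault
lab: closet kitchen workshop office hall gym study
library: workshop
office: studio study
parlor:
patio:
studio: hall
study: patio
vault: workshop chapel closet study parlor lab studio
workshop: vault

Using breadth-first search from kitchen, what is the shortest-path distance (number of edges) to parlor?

2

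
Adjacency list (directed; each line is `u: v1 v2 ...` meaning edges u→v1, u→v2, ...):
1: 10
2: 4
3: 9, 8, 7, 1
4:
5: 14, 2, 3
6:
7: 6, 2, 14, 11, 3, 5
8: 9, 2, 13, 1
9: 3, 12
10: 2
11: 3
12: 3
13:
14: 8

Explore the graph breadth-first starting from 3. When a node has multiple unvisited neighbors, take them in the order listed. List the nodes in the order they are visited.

Visit 3; enqueue 9, 8, 7, 1 → queue [9, 8, 7, 1]
Visit 9; enqueue 12 → queue [8, 7, 1, 12]
Visit 8; enqueue 2, 13 → queue [7, 1, 12, 2, 13]
Visit 7; enqueue 6, 14, 11, 5 → queue [1, 12, 2, 13, 6, 14, 11, 5]
Visit 1; enqueue 10 → queue [12, 2, 13, 6, 14, 11, 5, 10]
Visit 12 → queue [2, 13, 6, 14, 11, 5, 10]
Visit 2; enqueue 4 → queue [13, 6, 14, 11, 5, 10, 4]
Visit 13 → queue [6, 14, 11, 5, 10, 4]
Visit 6 → queue [14, 11, 5, 10, 4]
Visit 14 → queue [11, 5, 10, 4]
Visit 11 → queue [5, 10, 4]
Visit 5 → queue [10, 4]
Visit 10 → queue [4]
Visit 4 → queue []

3 9 8 7 1 12 2 13 6 14 11 5 10 4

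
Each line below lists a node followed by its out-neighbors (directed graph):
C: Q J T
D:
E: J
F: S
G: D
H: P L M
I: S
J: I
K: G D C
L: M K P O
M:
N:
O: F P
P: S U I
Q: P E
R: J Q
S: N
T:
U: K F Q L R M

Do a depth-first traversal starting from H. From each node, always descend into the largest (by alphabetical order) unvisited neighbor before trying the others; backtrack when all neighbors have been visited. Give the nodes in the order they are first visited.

H P U R Q E J I S N M L O F K G D C T

Visit H
H → P
P → U
U → R
R → Q
Q → E
E → J
J → I
I → S
S → N
U → M
U → L
L → O
O → F
L → K
K → G
G → D
K → C
C → T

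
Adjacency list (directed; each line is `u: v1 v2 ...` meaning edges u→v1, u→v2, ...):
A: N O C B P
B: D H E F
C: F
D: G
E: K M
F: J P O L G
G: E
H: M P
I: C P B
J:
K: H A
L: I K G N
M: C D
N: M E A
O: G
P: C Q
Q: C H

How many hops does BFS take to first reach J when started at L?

4

Level 0: L
Level 1: G, I, K, N
Level 2: A, B, C, E, H, M, P
Level 3: D, F, O, Q
Level 4: J
J first appears at level 4.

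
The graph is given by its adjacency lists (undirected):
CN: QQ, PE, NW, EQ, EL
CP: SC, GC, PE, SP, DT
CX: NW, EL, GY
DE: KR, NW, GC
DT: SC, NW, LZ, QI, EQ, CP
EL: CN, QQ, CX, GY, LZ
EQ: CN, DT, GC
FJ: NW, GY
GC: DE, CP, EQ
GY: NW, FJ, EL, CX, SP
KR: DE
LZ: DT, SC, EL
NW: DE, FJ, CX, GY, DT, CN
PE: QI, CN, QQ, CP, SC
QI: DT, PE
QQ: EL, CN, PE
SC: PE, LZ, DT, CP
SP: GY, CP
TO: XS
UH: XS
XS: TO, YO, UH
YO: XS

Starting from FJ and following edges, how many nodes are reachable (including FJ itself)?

BFS from FJ visits: FJ, NW, GY, DE, CX, DT, CN, EL, SP, KR, GC, SC, LZ, QI, EQ, CP, QQ, PE
Reachable nodes: 18 of 22 total.

18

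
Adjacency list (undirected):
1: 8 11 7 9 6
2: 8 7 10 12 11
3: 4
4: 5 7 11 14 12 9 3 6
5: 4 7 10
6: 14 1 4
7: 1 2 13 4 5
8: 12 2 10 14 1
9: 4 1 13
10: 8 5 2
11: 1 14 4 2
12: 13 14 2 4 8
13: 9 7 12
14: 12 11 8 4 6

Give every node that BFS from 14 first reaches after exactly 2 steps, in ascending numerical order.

Level 0: 14
Level 1: 4, 6, 8, 11, 12
Level 2: 1, 2, 3, 5, 7, 9, 10, 13

1, 2, 3, 5, 7, 9, 10, 13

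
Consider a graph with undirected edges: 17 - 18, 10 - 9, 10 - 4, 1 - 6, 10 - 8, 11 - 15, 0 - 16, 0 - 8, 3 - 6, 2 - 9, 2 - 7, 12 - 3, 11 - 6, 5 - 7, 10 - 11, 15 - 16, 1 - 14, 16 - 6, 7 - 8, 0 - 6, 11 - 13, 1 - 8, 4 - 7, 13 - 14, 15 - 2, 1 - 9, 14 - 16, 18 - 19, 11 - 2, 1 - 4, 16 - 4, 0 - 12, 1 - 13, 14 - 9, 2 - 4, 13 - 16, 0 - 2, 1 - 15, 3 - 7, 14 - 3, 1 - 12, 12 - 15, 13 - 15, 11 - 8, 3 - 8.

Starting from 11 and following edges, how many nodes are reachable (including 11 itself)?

17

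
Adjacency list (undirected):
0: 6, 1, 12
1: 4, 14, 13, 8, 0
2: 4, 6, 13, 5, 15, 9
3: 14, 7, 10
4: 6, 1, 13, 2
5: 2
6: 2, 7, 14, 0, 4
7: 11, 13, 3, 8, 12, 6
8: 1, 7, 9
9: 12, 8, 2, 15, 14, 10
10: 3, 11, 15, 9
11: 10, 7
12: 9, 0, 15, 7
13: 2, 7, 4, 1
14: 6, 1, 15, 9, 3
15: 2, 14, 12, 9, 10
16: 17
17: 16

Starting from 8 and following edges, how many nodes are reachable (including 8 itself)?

16

BFS from 8 visits: 8, 1, 7, 9, 0, 4, 13, 14, 3, 6, 11, 12, 2, 10, 15, 5
Reachable nodes: 16 of 18 total.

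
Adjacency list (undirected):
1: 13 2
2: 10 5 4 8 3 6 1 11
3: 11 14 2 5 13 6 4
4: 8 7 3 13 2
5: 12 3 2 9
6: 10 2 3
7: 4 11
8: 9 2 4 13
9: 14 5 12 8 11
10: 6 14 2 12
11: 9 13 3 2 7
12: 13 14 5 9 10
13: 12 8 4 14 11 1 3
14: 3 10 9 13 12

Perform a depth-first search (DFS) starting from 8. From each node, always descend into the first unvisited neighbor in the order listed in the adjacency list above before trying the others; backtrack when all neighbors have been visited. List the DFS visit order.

8 -> 9 -> 14 -> 3 -> 11 -> 13 -> 12 -> 5 -> 2 -> 10 -> 6 -> 4 -> 7 -> 1

Visit 8
8 → 9
9 → 14
14 → 3
3 → 11
11 → 13
13 → 12
12 → 5
5 → 2
2 → 10
10 → 6
2 → 4
4 → 7
2 → 1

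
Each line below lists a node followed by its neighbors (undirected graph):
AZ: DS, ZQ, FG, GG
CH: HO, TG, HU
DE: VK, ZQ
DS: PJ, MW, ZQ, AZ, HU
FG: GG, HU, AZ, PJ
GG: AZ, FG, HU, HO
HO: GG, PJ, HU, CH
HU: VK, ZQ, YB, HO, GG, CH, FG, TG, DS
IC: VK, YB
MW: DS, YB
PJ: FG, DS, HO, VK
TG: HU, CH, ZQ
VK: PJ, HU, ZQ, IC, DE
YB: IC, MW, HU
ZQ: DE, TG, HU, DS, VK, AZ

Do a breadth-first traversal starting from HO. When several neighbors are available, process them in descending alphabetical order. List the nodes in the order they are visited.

HO, PJ, HU, GG, CH, VK, FG, DS, ZQ, YB, TG, AZ, IC, DE, MW

Visit HO; enqueue PJ, HU, GG, CH → queue [PJ, HU, GG, CH]
Visit PJ; enqueue VK, FG, DS → queue [HU, GG, CH, VK, FG, DS]
Visit HU; enqueue ZQ, YB, TG → queue [GG, CH, VK, FG, DS, ZQ, YB, TG]
Visit GG; enqueue AZ → queue [CH, VK, FG, DS, ZQ, YB, TG, AZ]
Visit CH → queue [VK, FG, DS, ZQ, YB, TG, AZ]
Visit VK; enqueue IC, DE → queue [FG, DS, ZQ, YB, TG, AZ, IC, DE]
Visit FG → queue [DS, ZQ, YB, TG, AZ, IC, DE]
Visit DS; enqueue MW → queue [ZQ, YB, TG, AZ, IC, DE, MW]
Visit ZQ → queue [YB, TG, AZ, IC, DE, MW]
Visit YB → queue [TG, AZ, IC, DE, MW]
Visit TG → queue [AZ, IC, DE, MW]
Visit AZ → queue [IC, DE, MW]
Visit IC → queue [DE, MW]
Visit DE → queue [MW]
Visit MW → queue []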